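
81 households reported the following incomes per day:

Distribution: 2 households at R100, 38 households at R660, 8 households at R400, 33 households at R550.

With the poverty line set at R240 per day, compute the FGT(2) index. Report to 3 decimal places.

Poor units: 2×R100 (q = 2 of N = 81).
Shortfall ratios: (240−100)/240 = 0.5833 (×2).
Squared: 0.3403 (×2).
Sum = 0.680556; P₂ = 0.680556 / 81 = 0.008.

0.008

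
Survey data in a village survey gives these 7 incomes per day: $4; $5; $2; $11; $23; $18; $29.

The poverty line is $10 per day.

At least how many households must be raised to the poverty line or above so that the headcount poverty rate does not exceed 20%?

2

3 of the 7 households are poor, so H = 3/7 = 0.429.
A headcount ratio of at most 20% allows at most ⌊0.20 × 7⌋ = 1 poor households.
So at least 3 − 1 = 2 must be lifted.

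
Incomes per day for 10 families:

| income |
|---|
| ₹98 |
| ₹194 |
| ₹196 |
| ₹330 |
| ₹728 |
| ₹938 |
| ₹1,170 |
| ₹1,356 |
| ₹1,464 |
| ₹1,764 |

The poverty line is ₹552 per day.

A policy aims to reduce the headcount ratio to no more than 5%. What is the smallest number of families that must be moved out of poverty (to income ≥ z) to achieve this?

4

Currently q = 4 of N = 10 are below the line (H = 0.400).
A headcount ratio of at most 5% allows at most ⌊0.05 × 10⌋ = 0 poor families.
So at least 4 − 0 = 4 must be lifted.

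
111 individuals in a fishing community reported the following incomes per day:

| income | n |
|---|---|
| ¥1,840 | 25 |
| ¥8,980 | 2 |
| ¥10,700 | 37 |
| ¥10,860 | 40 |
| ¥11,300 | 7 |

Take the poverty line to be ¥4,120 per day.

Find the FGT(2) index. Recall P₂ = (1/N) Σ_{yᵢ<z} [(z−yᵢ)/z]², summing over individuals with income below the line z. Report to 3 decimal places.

Incomes under z: 25×¥1,840 (q = 25 of N = 111).
Relative gaps: (4120−1840)/4120 = 0.5534 (×25).
Squared: 0.3062 (×25).
Sum = 7.656235; P₂ = 7.656235 / 111 = 0.069.

0.069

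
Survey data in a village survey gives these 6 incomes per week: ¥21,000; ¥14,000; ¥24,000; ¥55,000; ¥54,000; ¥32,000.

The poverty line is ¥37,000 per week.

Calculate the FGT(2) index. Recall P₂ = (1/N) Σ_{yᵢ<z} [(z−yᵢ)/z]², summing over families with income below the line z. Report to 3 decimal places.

Incomes under z: ¥14,000, ¥21,000, ¥24,000, ¥32,000 (q = 4 of N = 6).
Normalized shortfalls: (37000−14000)/37000 = 0.6216; (37000−21000)/37000 = 0.4324; (37000−24000)/37000 = 0.3514; (37000−32000)/37000 = 0.1351.
Squared: 0.3864; 0.1870; 0.1234; 0.0183.
Sum = 0.715121; P₂ = 0.715121 / 6 = 0.119.

0.119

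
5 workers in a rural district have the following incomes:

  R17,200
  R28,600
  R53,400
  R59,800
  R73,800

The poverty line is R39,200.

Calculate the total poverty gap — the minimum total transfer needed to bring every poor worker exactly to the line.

Poor units: R17,200, R28,600 (q = 2 of N = 5).
Individual gaps: 39200−17200 = 22000; 39200−28600 = 10600.
Aggregate gap = R32,600.

R32,600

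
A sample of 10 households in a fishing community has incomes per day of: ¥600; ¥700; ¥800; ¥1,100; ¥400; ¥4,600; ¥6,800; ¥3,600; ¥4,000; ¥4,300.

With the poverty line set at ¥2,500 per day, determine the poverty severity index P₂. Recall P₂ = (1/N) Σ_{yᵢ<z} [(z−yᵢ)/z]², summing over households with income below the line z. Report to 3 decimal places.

Below z: ¥400, ¥600, ¥700, ¥800, ¥1,100 (q = 5 of N = 10).
Relative gaps: (2500−400)/2500 = 0.8400; (2500−600)/2500 = 0.7600; (2500−700)/2500 = 0.7200; (2500−800)/2500 = 0.6800; (2500−1100)/2500 = 0.5600.
Squared: 0.7056; 0.5776; 0.5184; 0.4624; 0.3136.
Sum = 2.577600; P₂ = 2.577600 / 10 = 0.258.

0.258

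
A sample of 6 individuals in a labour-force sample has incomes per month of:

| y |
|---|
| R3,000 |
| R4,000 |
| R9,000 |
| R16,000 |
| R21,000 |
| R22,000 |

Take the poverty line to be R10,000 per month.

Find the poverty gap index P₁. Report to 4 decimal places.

Poor units: R3,000, R4,000, R9,000 (q = 3 of N = 6).
Gap ratios (z−y)/z: (10000−3000)/10000 = 0.7000; (10000−4000)/10000 = 0.6000; (10000−9000)/10000 = 0.1000.
Sum of shortfalls = 1.400000; P₁ averages over all N: 1.400000 / 6 = 0.2333.

0.2333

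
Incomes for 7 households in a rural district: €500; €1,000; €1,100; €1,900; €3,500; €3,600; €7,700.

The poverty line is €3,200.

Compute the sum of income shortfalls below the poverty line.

Poor units: €500, €1,000, €1,100, €1,900 (q = 4 of N = 7).
Individual gaps: 3200−500 = 2700; 3200−1000 = 2200; 3200−1100 = 2100; 3200−1900 = 1300.
Aggregate gap = €8,300.

€8,300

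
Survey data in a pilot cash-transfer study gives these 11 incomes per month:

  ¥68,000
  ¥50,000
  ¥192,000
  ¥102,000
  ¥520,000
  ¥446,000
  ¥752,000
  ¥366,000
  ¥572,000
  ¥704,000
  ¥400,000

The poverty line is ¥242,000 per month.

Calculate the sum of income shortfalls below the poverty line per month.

¥556,000

Below the line: ¥50,000, ¥68,000, ¥102,000, ¥192,000 (q = 4 of N = 11).
Individual gaps: 242000−50000 = 192000; 242000−68000 = 174000; 242000−102000 = 140000; 242000−192000 = 50000.
Aggregate gap = ¥556,000.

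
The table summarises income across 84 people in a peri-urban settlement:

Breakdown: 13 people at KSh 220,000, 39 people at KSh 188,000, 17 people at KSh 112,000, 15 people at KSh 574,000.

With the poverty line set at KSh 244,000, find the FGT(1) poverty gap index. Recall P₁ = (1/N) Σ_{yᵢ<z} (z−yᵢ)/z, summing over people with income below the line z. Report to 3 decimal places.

Incomes under z: 17×KSh 112,000, 39×KSh 188,000, 13×KSh 220,000 (q = 69 of N = 84).
Normalized shortfalls: (244000−112000)/244000 = 0.5410 (×17); (244000−188000)/244000 = 0.2295 (×39); (244000−220000)/244000 = 0.0984 (×13).
Sum of shortfalls = 19.426230; P₁ averages over all N: 19.426230 / 84 = 0.231.

0.231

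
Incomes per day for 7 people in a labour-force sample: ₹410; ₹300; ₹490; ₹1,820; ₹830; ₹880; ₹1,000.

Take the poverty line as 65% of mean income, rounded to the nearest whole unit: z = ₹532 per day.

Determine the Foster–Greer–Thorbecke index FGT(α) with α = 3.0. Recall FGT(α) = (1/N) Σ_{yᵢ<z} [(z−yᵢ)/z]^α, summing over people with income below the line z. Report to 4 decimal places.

0.0136

Below the line: ₹300, ₹410, ₹490 (q = 3 of N = 7).
Shortfall ratios: (532−300)/532 = 0.4361; (532−410)/532 = 0.2293; (532−490)/532 = 0.0789.
Raised to α = 3.0: 0.08293; 0.01206; 0.00049.
Sum = 0.095485; FGT(3.0) = 0.095485 / 7 = 0.0136.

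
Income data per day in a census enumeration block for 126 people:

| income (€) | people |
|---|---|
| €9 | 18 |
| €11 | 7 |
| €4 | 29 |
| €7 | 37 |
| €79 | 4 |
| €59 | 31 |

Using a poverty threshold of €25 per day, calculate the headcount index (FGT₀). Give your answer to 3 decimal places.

91 of the 126 people have income below €25.
H = 91/126 = 0.722.

0.722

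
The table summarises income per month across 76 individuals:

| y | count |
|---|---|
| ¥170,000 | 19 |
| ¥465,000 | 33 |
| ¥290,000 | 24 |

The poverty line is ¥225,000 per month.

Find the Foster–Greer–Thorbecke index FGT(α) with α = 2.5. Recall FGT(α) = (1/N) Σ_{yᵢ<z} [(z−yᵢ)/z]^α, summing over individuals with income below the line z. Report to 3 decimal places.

Below the line: 19×¥170,000 (q = 19 of N = 76).
Normalized shortfalls: (225000−170000)/225000 = 0.2444 (×19).
Raised to α = 2.5: 0.02954 (×19).
Sum = 0.561312; FGT(2.5) = 0.561312 / 76 = 0.007.

0.007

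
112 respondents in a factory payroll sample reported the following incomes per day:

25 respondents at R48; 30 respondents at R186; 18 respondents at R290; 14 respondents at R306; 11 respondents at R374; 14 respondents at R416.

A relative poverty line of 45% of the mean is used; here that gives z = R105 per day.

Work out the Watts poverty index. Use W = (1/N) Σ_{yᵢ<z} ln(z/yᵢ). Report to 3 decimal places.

Incomes under z: 25×R48 (q = 25 of N = 112).
Log gaps: ln(105/48) = 0.7828 (×25).
W = 19.568983 / 112 = 0.175.

0.175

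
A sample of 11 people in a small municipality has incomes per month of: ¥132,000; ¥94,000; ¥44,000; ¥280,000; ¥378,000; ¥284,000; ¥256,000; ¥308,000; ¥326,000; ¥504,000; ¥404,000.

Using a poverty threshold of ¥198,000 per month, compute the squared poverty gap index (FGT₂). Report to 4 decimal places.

Poor units: ¥44,000, ¥94,000, ¥132,000 (q = 3 of N = 11).
Relative gaps: (198000−44000)/198000 = 0.7778; (198000−94000)/198000 = 0.5253; (198000−132000)/198000 = 0.3333.
Squared: 0.6049; 0.2759; 0.1111.
Sum = 0.991940; P₂ = 0.991940 / 11 = 0.0902.

0.0902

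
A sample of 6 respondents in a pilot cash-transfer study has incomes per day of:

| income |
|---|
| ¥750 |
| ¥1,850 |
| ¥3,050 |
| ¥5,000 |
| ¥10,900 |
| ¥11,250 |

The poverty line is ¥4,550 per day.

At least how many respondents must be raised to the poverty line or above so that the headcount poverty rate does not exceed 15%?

Currently q = 3 of N = 6 are below the line (H = 0.500).
A headcount ratio of at most 15% allows at most ⌊0.15 × 6⌋ = 0 poor respondents.
So at least 3 − 0 = 3 must be lifted.

3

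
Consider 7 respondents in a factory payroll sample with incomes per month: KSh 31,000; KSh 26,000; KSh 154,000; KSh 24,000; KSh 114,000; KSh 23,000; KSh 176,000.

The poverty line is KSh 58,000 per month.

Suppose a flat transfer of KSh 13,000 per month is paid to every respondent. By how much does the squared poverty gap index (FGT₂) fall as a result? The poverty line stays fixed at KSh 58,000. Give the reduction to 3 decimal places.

0.113

Before: below the line — KSh 23,000, KSh 24,000, KSh 26,000, KSh 31,000; squared poverty gap index (FGT₂) = 0.17556.
After the KSh 13,000 transfer: below the line — KSh 36,000, KSh 37,000, KSh 39,000, KSh 44,000; squared poverty gap index (FGT₂) = 0.06294.
Reduction = 0.17556 − 0.06294 = 0.113.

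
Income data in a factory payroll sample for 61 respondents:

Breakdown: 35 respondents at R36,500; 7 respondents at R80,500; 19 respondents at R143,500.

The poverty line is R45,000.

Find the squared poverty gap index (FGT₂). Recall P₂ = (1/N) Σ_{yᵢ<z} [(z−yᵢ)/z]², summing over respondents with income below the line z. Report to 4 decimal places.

Below z: 35×R36,500 (q = 35 of N = 61).
Relative gaps: (45000−36500)/45000 = 0.1889 (×35).
Squared: 0.0357 (×35).
Sum = 1.248765; P₂ = 1.248765 / 61 = 0.0205.

0.0205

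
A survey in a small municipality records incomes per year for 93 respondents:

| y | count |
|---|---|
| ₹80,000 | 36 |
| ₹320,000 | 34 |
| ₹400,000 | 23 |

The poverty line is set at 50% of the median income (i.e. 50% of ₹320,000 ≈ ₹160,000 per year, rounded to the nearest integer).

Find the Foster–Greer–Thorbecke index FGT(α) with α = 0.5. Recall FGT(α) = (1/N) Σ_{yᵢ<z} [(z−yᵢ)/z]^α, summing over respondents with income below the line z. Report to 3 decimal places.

Below z: 36×₹80,000 (q = 36 of N = 93).
Normalized shortfalls: (160000−80000)/160000 = 0.5000 (×36).
Raised to α = 0.5: 0.70711 (×36).
Sum = 25.455844; FGT(0.5) = 25.455844 / 93 = 0.274.

0.274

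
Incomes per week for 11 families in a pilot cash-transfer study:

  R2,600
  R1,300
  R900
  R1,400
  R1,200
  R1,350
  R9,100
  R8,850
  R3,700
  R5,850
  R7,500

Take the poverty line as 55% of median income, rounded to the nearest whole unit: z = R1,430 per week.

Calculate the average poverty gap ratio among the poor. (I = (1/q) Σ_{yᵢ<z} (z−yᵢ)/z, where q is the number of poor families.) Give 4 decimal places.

Below the line: R900, R1,200, R1,300, R1,350, R1,400 (q = 5 of N = 11).
Shortfall ratios (z−y)/z: 0.3706, 0.1608, 0.0909, 0.0559, 0.0210; sum = 0.699301.
The income-gap ratio divides by q (the poor only): 0.699301 / 5 = 0.1399.

0.1399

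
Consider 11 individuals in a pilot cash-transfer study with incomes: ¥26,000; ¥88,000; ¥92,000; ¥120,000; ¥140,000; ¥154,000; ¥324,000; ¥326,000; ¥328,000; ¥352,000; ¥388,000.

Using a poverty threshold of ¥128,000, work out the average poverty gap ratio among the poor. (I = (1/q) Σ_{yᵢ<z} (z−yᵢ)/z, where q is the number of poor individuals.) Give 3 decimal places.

Incomes under z: ¥26,000, ¥88,000, ¥92,000, ¥120,000 (q = 4 of N = 11).
Shortfall ratios (z−y)/z: 0.7969, 0.3125, 0.2812, 0.0625; sum = 1.453125.
The income-gap ratio divides by q (the poor only): 1.453125 / 4 = 0.363.

0.363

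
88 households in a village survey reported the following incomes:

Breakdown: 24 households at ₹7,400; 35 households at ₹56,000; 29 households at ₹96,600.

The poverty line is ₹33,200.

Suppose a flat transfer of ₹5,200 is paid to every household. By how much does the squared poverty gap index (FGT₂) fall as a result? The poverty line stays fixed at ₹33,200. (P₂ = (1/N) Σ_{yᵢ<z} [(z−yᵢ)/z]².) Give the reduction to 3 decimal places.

0.060

Before: below the line — 24×₹7,400; squared poverty gap index (FGT₂) = 0.16470.
After the ₹5,200 transfer: below the line — 24×₹12,600; squared poverty gap index (FGT₂) = 0.10500.
Reduction = 0.16470 − 0.10500 = 0.060.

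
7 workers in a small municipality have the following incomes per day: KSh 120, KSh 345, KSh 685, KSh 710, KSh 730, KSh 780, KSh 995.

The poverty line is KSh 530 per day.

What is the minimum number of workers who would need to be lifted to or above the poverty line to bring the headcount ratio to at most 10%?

Currently q = 2 of N = 7 are below the line (H = 0.286).
A headcount ratio of at most 10% allows at most ⌊0.10 × 7⌋ = 0 poor workers.
So at least 2 − 0 = 2 must be lifted.

2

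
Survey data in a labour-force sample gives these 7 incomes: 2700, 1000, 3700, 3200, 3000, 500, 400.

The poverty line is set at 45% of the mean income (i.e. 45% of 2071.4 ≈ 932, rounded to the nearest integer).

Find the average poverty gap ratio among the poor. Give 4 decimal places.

0.5172

Poor units: 400, 500 (q = 2 of N = 7).
Shortfall ratios (z−y)/z: 0.5708, 0.4635; sum = 1.034335.
I averages over the q = 2 poor units only: 1.034335 / 2 = 0.5172.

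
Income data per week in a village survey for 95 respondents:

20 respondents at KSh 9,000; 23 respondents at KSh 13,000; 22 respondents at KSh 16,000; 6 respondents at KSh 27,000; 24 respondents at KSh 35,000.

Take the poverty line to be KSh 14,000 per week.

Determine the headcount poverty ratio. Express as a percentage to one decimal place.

43 of the 95 respondents have income below KSh 14,000.
H = 43/95 = 45.3%.

45.3%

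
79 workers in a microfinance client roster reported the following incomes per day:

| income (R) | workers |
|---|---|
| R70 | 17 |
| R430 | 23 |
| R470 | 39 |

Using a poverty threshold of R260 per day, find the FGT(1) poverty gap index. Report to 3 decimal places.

0.157

Poor units: 17×R70 (q = 17 of N = 79).
Relative gaps: (260−70)/260 = 0.7308 (×17).
Σ = 12.423077. Dividing by the full population N = 79 gives P₁ = 0.157.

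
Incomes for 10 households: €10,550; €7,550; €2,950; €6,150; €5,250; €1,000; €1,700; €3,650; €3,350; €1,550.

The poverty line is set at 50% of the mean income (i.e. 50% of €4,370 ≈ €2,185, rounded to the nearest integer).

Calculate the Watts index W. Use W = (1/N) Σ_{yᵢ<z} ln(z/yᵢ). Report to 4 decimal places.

Below z: €1,000, €1,550, €1,700 (q = 3 of N = 10).
Log shortfalls: ln(2185/1000) = 0.7816; ln(2185/1550) = 0.3434; ln(2185/1700) = 0.2510.
W = 1.375964 / 10 = 0.1376.

0.1376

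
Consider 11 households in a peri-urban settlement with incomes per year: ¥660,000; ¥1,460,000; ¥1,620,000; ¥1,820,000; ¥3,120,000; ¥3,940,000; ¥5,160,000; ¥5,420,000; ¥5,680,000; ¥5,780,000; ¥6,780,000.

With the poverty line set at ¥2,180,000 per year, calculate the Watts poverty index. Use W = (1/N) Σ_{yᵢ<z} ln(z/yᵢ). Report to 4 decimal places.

0.1885

Below z: ¥660,000, ¥1,460,000, ¥1,620,000, ¥1,820,000 (q = 4 of N = 11).
Log gaps: ln(2180000/660000) = 1.1948; ln(2180000/1460000) = 0.4009; ln(2180000/1620000) = 0.2969; ln(2180000/1820000) = 0.1805.
W = 2.073116 / 11 = 0.1885.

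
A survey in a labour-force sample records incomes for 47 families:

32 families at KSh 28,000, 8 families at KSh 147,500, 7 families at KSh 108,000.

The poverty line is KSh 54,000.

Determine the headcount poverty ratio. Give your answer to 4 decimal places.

32 of the 47 families have income below KSh 54,000.
H = 32/47 = 0.6809.

0.6809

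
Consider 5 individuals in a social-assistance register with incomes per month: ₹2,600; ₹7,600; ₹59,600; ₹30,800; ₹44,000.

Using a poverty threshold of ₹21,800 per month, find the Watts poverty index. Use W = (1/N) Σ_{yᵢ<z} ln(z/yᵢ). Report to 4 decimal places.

0.6360

Incomes under z: ₹2,600, ₹7,600 (q = 2 of N = 5).
Log gaps: ln(21800/2600) = 2.1264; ln(21800/7600) = 1.0538.
W = 3.180160 / 5 = 0.6360.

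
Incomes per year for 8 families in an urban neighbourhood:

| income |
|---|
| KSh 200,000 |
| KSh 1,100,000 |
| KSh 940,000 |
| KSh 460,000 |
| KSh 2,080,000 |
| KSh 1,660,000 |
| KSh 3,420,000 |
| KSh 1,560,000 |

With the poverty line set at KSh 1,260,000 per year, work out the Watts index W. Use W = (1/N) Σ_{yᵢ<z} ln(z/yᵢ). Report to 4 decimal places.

Below the line: KSh 200,000, KSh 460,000, KSh 940,000, KSh 1,100,000 (q = 4 of N = 8).
Log shortfalls: ln(1260000/200000) = 1.8405; ln(1260000/460000) = 1.0076; ln(1260000/940000) = 0.2930; ln(1260000/1100000) = 0.1358.
W = 3.276979 / 8 = 0.4096.

0.4096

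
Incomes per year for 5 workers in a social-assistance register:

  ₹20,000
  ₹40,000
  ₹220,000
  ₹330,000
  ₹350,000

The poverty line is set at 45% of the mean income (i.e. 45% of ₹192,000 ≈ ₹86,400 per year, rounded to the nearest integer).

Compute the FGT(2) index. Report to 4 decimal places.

Poor units: ₹20,000, ₹40,000 (q = 2 of N = 5).
Relative gaps: (86400−20000)/86400 = 0.7685; (86400−40000)/86400 = 0.5370.
Squared: 0.5906; 0.2884.
Sum = 0.879029; P₂ = 0.879029 / 5 = 0.1758.

0.1758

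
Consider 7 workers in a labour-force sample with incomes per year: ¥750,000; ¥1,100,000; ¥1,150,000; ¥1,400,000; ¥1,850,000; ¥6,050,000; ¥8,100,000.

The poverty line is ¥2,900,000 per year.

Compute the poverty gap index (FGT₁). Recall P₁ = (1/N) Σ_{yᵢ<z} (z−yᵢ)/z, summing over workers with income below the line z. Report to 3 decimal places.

Poor units: ¥750,000, ¥1,100,000, ¥1,150,000, ¥1,400,000, ¥1,850,000 (q = 5 of N = 7).
Gap ratios (z−y)/z: (2900000−750000)/2900000 = 0.7414; (2900000−1100000)/2900000 = 0.6207; (2900000−1150000)/2900000 = 0.6034; (2900000−1400000)/2900000 = 0.5172; (2900000−1850000)/2900000 = 0.3621.
Σ = 2.844828. Dividing by the full population N = 7 gives P₁ = 0.406.

0.406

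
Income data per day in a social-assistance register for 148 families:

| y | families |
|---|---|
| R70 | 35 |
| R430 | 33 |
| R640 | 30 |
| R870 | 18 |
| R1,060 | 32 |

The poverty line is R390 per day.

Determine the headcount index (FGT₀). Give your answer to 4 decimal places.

35 of the 148 families have income below R390.
H = 35/148 = 0.2365.

0.2365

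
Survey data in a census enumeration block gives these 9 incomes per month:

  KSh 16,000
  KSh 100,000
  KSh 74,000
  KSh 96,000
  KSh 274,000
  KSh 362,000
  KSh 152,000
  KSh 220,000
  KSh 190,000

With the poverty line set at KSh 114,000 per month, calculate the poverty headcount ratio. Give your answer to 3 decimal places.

0.444

4 of the 9 households have income below KSh 114,000.
H = 4/9 = 0.444.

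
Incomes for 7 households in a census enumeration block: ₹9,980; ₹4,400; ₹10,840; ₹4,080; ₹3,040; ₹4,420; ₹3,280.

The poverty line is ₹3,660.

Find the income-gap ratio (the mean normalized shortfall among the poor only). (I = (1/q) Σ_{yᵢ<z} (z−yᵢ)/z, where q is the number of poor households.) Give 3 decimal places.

Incomes under z: ₹3,040, ₹3,280 (q = 2 of N = 7).
Relative gaps: 0.1694, 0.1038; sum = 0.273224.
I averages over the q = 2 poor units only: 0.273224 / 2 = 0.137.

0.137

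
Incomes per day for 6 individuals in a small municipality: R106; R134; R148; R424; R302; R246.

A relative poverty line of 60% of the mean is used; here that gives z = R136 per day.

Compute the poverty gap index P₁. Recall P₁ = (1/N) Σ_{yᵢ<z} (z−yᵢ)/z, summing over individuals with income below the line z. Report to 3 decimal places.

0.039

Below z: R106, R134 (q = 2 of N = 6).
Shortfall ratios: (136−106)/136 = 0.2206; (136−134)/136 = 0.0147.
Σ = 0.235294. Dividing by the full population N = 6 gives P₁ = 0.039.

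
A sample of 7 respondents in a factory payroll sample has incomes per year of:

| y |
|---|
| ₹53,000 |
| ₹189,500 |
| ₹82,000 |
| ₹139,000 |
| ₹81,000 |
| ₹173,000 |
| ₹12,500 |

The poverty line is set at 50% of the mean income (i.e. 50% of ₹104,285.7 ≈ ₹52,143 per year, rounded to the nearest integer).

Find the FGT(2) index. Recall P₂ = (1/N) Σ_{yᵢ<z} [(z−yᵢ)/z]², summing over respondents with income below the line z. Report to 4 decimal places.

0.0826

Poor units: ₹12,500 (q = 1 of N = 7).
Relative gaps: (52143−12500)/52143 = 0.7603.
Squared: 0.5780.
Sum = 0.578018; P₂ = 0.578018 / 7 = 0.0826.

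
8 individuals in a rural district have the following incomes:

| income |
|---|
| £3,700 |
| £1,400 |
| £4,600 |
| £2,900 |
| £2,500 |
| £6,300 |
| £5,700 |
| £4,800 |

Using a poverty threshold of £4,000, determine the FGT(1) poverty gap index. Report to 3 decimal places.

0.172

Below z: £1,400, £2,500, £2,900, £3,700 (q = 4 of N = 8).
Relative gaps: (4000−1400)/4000 = 0.6500; (4000−2500)/4000 = 0.3750; (4000−2900)/4000 = 0.2750; (4000−3700)/4000 = 0.0750.
Σ = 1.375000. Dividing by the full population N = 8 gives P₁ = 0.172.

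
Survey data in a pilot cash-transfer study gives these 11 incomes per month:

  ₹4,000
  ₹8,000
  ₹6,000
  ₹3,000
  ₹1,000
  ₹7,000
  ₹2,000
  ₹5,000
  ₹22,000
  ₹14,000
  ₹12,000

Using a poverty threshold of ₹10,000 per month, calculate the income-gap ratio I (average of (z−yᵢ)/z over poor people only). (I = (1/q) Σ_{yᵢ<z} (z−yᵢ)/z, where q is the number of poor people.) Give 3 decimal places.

0.550

Poor units: ₹1,000, ₹2,000, ₹3,000, ₹4,000, ₹5,000, ₹6,000, ₹7,000, ₹8,000 (q = 8 of N = 11).
Shortfall ratios (z−y)/z: 0.9000, 0.8000, 0.7000, 0.6000, 0.5000, 0.4000, 0.3000, 0.2000; sum = 4.400000.
The income-gap ratio divides by q (the poor only): 4.400000 / 8 = 0.550.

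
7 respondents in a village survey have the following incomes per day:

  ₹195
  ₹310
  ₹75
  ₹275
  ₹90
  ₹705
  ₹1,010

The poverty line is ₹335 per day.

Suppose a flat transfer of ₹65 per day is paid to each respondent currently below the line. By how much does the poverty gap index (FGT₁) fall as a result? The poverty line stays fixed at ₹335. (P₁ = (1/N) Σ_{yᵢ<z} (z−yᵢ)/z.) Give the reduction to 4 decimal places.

Before: below the line — ₹75, ₹90, ₹195, ₹275, ₹310; poverty gap index (FGT₁) = 0.311301.
After the ₹65 transfer: below the line — ₹140, ₹155, ₹260; poverty gap index (FGT₁) = 0.191898.
Reduction = 0.311301 − 0.191898 = 0.1194.

0.1194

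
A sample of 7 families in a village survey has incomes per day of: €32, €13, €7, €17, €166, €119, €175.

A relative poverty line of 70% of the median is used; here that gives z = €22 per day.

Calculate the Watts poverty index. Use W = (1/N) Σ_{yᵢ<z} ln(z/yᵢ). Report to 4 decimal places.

Poor units: €7, €13, €17 (q = 3 of N = 7).
ln(z/y) terms: ln(22/7) = 1.1451; ln(22/13) = 0.5261; ln(22/17) = 0.2578.
W = 1.929055 / 7 = 0.2756.

0.2756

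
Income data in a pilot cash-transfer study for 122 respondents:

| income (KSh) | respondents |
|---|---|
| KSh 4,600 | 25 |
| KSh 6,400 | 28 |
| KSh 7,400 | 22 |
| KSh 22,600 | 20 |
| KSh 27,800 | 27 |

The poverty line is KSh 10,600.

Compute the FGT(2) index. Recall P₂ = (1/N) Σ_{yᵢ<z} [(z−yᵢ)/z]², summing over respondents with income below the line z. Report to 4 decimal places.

Poor units: 25×KSh 4,600, 28×KSh 6,400, 22×KSh 7,400 (q = 75 of N = 122).
Normalized shortfalls: (10600−4600)/10600 = 0.5660 (×25); (10600−6400)/10600 = 0.3962 (×28); (10600−7400)/10600 = 0.3019 (×22).
Squared: 0.3204 (×25); 0.1570 (×28); 0.0911 (×22).
Sum = 14.410822; P₂ = 14.410822 / 122 = 0.1181.

0.1181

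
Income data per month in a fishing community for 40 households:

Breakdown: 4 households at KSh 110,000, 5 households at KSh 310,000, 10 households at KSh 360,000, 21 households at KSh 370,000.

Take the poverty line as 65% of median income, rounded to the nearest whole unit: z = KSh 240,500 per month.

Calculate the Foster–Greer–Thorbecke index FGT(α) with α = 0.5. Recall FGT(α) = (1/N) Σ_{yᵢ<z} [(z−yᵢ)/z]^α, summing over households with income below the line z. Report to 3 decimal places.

Below the line: 4×KSh 110,000 (q = 4 of N = 40).
Gap ratios (z−y)/z: (240500−110000)/240500 = 0.5426 (×4).
Raised to α = 0.5: 0.73663 (×4).
Sum = 2.946509; FGT(0.5) = 2.946509 / 40 = 0.074.

0.074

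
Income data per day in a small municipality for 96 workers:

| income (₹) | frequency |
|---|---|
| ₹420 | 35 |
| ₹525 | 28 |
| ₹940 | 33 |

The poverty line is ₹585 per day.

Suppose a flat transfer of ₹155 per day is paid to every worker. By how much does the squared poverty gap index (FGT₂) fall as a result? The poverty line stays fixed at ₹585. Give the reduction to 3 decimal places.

Before: below the line — 35×₹420, 28×₹525; squared poverty gap index (FGT₂) = 0.03207.
After the ₹155 transfer: below the line — 35×₹575; squared poverty gap index (FGT₂) = 0.00011.
Reduction = 0.03207 − 0.00011 = 0.032.

0.032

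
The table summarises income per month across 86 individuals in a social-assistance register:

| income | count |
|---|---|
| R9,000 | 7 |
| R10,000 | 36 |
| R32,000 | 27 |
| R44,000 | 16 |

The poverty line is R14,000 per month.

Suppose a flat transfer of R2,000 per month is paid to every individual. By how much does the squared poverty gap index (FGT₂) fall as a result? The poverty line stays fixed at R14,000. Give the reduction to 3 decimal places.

0.032

Before: below the line — 7×R9,000, 36×R10,000; squared poverty gap index (FGT₂) = 0.04455.
After the R2,000 transfer: below the line — 7×R11,000, 36×R12,000; squared poverty gap index (FGT₂) = 0.01228.
Reduction = 0.04455 − 0.01228 = 0.032.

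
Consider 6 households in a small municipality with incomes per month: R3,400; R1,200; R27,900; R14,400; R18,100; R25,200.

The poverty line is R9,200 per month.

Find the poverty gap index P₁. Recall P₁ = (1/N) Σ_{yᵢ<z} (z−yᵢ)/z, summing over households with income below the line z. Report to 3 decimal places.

0.250

Incomes under z: R1,200, R3,400 (q = 2 of N = 6).
Gap ratios (z−y)/z: (9200−1200)/9200 = 0.8696; (9200−3400)/9200 = 0.6304.
Sum of shortfalls = 1.500000; P₁ averages over all N: 1.500000 / 6 = 0.250.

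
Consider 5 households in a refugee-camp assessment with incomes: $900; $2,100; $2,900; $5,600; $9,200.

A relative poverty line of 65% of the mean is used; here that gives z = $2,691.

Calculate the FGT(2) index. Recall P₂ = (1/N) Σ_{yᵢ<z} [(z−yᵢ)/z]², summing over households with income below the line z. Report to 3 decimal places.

Poor units: $900, $2,100 (q = 2 of N = 5).
Shortfall ratios: (2691−900)/2691 = 0.6656; (2691−2100)/2691 = 0.2196.
Squared: 0.4430; 0.0482.
Sum = 0.491193; P₂ = 0.491193 / 5 = 0.098.

0.098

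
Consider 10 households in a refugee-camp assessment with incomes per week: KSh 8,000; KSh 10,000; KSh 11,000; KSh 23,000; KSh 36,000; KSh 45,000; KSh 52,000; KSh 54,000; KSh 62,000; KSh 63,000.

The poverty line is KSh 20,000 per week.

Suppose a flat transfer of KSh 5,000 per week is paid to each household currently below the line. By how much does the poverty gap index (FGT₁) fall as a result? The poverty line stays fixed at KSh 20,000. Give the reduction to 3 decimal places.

0.075

Before: below the line — KSh 8,000, KSh 10,000, KSh 11,000; poverty gap index (FGT₁) = 0.15500.
After the KSh 5,000 transfer: below the line — KSh 13,000, KSh 15,000, KSh 16,000; poverty gap index (FGT₁) = 0.08000.
Reduction = 0.15500 − 0.08000 = 0.075.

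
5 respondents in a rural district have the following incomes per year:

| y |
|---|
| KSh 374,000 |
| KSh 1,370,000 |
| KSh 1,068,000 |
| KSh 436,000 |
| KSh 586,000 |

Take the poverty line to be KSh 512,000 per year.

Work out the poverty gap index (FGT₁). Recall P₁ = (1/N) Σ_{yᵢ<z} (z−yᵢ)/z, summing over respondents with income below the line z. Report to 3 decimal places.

0.084

Below the line: KSh 374,000, KSh 436,000 (q = 2 of N = 5).
Gap ratios (z−y)/z: (512000−374000)/512000 = 0.2695; (512000−436000)/512000 = 0.1484.
Σ = 0.417969. Dividing by the full population N = 5 gives P₁ = 0.084.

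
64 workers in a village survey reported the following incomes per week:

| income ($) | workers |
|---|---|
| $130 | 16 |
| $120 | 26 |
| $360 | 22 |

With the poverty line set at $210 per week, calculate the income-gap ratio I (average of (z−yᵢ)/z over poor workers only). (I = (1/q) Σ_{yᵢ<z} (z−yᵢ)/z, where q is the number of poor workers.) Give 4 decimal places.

0.4104

Below z: 26×$120, 16×$130 (q = 42 of N = 64).
Shortfall ratios (z−y)/z: 0.4286 (×26), 0.3810 (×16); sum = 17.238095.
I averages over the q = 42 poor units only: 17.238095 / 42 = 0.4104.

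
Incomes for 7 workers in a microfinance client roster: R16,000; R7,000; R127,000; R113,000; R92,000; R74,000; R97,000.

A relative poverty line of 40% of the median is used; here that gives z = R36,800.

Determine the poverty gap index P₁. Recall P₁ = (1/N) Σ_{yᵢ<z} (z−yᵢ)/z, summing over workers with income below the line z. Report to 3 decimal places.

0.196

Below z: R7,000, R16,000 (q = 2 of N = 7).
Normalized shortfalls: (36800−7000)/36800 = 0.8098; (36800−16000)/36800 = 0.5652.
Sum of shortfalls = 1.375000; P₁ averages over all N: 1.375000 / 7 = 0.196.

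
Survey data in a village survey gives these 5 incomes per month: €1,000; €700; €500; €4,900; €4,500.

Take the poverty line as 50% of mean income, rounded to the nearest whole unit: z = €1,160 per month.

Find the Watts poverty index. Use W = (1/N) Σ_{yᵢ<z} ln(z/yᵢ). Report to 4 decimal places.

Below z: €500, €700, €1,000 (q = 3 of N = 5).
ln(z/y) terms: ln(1160/500) = 0.8416; ln(1160/700) = 0.5051; ln(1160/1000) = 0.1484.
W = 1.495082 / 5 = 0.2990.

0.2990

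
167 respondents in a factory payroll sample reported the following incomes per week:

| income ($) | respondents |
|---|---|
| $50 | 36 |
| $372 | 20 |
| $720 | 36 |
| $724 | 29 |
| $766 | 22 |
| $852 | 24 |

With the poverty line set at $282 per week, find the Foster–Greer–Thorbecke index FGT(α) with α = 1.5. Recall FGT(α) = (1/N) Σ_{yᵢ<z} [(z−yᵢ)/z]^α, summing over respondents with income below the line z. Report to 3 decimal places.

Poor units: 36×$50 (q = 36 of N = 167).
Shortfall ratios: (282−50)/282 = 0.8227 (×36).
Raised to α = 1.5: 0.74621 (×36).
Sum = 26.863390; FGT(1.5) = 26.863390 / 167 = 0.161.

0.161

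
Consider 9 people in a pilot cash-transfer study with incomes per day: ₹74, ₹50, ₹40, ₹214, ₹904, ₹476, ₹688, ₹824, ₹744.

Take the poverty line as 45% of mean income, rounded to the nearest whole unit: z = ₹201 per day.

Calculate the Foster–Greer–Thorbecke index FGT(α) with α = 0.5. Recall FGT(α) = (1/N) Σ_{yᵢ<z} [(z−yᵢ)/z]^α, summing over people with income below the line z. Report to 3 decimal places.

0.284

Below z: ₹40, ₹50, ₹74 (q = 3 of N = 9).
Relative gaps: (201−40)/201 = 0.8010; (201−50)/201 = 0.7512; (201−74)/201 = 0.6318.
Raised to α = 0.5: 0.89498; 0.86674; 0.79488.
Sum = 2.556611; FGT(0.5) = 2.556611 / 9 = 0.284.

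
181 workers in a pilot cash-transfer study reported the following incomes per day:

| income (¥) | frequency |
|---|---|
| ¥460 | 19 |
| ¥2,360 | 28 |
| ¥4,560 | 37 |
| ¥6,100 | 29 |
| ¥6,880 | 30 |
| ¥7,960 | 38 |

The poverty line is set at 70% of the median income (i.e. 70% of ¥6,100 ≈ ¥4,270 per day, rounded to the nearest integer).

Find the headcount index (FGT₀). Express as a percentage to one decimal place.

47 of the 181 workers have income below ¥4,270.
H = 47/181 = 26.0%.

26.0%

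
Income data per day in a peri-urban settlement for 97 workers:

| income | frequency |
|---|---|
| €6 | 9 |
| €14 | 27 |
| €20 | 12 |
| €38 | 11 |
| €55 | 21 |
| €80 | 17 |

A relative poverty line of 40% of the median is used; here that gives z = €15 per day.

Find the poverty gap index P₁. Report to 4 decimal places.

Below z: 9×€6, 27×€14 (q = 36 of N = 97).
Gap ratios (z−y)/z: (15−6)/15 = 0.6000 (×9); (15−14)/15 = 0.0667 (×27).
Sum of shortfalls = 7.200000; P₁ averages over all N: 7.200000 / 97 = 0.0742.

0.0742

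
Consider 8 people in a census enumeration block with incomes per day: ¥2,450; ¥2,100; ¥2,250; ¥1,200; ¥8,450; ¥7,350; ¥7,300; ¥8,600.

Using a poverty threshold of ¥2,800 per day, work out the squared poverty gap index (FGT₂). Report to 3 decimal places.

Poor units: ¥1,200, ¥2,100, ¥2,250, ¥2,450 (q = 4 of N = 8).
Normalized shortfalls: (2800−1200)/2800 = 0.5714; (2800−2100)/2800 = 0.2500; (2800−2250)/2800 = 0.1964; (2800−2450)/2800 = 0.1250.
Squared: 0.3265; 0.0625; 0.0386; 0.0156.
Sum = 0.443240; P₂ = 0.443240 / 8 = 0.055.

0.055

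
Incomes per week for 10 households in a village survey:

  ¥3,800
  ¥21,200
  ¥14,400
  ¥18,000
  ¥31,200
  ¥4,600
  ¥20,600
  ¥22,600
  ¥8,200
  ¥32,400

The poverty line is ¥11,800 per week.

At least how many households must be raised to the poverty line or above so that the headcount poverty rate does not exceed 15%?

2

Currently q = 3 of N = 10 are below the line (H = 0.300).
A headcount ratio of at most 15% allows at most ⌊0.15 × 10⌋ = 1 poor households.
So at least 3 − 1 = 2 must be lifted.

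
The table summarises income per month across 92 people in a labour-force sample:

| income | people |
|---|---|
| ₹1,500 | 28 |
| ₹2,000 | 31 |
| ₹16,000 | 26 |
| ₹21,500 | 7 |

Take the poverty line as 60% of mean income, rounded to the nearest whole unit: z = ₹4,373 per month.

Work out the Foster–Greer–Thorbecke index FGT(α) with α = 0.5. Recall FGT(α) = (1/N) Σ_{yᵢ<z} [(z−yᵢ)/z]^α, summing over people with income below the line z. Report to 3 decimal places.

0.495

Below the line: 28×₹1,500, 31×₹2,000 (q = 59 of N = 92).
Relative gaps: (4373−1500)/4373 = 0.6570 (×28); (4373−2000)/4373 = 0.5426 (×31).
Raised to α = 0.5: 0.81055 (×28); 0.73665 (×31).
Sum = 45.531351; FGT(0.5) = 45.531351 / 92 = 0.495.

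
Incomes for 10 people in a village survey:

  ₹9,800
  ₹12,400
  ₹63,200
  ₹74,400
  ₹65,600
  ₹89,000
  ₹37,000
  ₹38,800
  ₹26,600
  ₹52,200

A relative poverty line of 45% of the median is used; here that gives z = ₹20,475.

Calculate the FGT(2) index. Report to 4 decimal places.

0.0427

Incomes under z: ₹9,800, ₹12,400 (q = 2 of N = 10).
Gap ratios (z−y)/z: (20475−9800)/20475 = 0.5214; (20475−12400)/20475 = 0.3944.
Squared: 0.2718; 0.1555.
Sum = 0.427362; P₂ = 0.427362 / 10 = 0.0427.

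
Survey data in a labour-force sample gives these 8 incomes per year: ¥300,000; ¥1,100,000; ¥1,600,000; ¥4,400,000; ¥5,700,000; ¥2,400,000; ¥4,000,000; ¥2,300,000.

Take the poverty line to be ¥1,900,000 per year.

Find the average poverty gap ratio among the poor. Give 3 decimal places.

0.474

Poor units: ¥300,000, ¥1,100,000, ¥1,600,000 (q = 3 of N = 8).
Shortfall ratios (z−y)/z: 0.8421, 0.4211, 0.1579; sum = 1.421053.
I averages over the q = 3 poor units only: 1.421053 / 3 = 0.474.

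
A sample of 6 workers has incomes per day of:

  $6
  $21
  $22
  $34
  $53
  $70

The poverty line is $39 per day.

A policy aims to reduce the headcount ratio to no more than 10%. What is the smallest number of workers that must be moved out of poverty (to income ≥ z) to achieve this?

4

4 of the 6 workers are poor, so H = 4/6 = 0.667.
A headcount ratio of at most 10% allows at most ⌊0.10 × 6⌋ = 0 poor workers.
So at least 4 − 0 = 4 must be lifted.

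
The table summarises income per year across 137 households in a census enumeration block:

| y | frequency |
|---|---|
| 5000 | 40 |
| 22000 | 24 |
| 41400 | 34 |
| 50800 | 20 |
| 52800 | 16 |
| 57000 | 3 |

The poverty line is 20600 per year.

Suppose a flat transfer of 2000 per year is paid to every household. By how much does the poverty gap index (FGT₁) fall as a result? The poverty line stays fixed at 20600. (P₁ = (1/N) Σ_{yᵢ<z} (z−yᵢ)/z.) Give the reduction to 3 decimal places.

0.028

Before: below the line — 40×5000; poverty gap index (FGT₁) = 0.22110.
After the 2000 transfer: below the line — 40×7000; poverty gap index (FGT₁) = 0.19276.
Reduction = 0.22110 − 0.19276 = 0.028.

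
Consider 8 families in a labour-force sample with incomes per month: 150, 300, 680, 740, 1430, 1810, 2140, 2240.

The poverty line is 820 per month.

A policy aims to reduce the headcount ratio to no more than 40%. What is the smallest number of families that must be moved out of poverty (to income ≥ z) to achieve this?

1

Currently q = 4 of N = 8 are below the line (H = 0.500).
A headcount ratio of at most 40% allows at most ⌊0.40 × 8⌋ = 3 poor families.
So at least 4 − 3 = 1 must be lifted.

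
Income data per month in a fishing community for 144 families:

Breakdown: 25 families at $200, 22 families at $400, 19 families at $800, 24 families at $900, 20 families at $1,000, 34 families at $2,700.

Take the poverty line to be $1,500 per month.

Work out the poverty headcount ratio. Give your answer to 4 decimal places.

0.7639

110 of the 144 families have income below $1,500.
H = 110/144 = 0.7639.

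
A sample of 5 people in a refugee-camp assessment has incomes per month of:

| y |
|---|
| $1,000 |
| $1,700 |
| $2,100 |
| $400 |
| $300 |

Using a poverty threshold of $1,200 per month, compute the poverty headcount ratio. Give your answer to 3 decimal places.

0.600

3 of the 5 people have income below $1,200.
H = 3/5 = 0.600.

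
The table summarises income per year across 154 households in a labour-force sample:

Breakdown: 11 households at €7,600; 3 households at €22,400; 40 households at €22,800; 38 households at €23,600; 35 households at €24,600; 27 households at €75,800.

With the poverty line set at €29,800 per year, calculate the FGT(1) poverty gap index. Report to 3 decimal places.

0.210

Poor units: 11×€7,600, 3×€22,400, 40×€22,800, 38×€23,600, 35×€24,600 (q = 127 of N = 154).
Gap ratios (z−y)/z: (29800−7600)/29800 = 0.7450 (×11); (29800−22400)/29800 = 0.2483 (×3); (29800−22800)/29800 = 0.2349 (×40); (29800−23600)/29800 = 0.2081 (×38); (29800−24600)/29800 = 0.1745 (×35).
Σ = 32.348993. Dividing by the full population N = 154 gives P₁ = 0.210.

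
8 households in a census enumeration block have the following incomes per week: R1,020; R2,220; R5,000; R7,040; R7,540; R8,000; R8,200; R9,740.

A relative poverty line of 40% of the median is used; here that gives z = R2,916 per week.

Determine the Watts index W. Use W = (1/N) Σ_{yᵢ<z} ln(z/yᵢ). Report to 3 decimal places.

Below the line: R1,020, R2,220 (q = 2 of N = 8).
Log gaps: ln(2916/1020) = 1.0504; ln(2916/2220) = 0.2727.
W = 1.323116 / 8 = 0.165.

0.165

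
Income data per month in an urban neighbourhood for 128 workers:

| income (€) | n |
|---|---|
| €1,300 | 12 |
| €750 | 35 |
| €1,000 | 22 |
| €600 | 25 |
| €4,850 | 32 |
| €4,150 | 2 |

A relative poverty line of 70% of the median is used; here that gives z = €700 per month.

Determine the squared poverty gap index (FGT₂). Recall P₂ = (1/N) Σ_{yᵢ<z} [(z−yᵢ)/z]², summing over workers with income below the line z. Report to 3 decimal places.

0.004

Below z: 25×€600 (q = 25 of N = 128).
Shortfall ratios: (700−600)/700 = 0.1429 (×25).
Squared: 0.0204 (×25).
Sum = 0.510204; P₂ = 0.510204 / 128 = 0.004.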